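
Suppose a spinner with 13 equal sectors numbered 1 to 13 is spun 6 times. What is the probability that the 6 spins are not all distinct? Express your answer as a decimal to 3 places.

0.744

P(all 6 different) = 13/13 · 12/13 · ··· · 8/13 ≈ 0.256.
P(at least two equal) = 1 − 0.256 = 0.744.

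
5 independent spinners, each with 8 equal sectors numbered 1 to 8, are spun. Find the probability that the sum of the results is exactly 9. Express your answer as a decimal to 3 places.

0.002

There are 8^5 = 32768 equally likely outcomes.
The number of ordered 5-tuples from {1,…,8} summing to 9 is 70.
P(sum = 9) = 70/32768 = 35/16384 ≈ 0.002.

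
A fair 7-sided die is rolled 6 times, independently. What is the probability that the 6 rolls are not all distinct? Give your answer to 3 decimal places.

0.957

P(all 6 different) = 7/7 · 6/7 · ··· · 2/7 ≈ 0.043.
P(at least two equal) = 1 − 0.043 = 0.957.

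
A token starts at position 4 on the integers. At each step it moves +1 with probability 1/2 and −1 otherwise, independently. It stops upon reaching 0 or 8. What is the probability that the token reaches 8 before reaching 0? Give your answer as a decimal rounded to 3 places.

With a fair step, P(i) = ½P(i−1) + ½P(i+1) with P(0)=0, P(8)=1 has the linear solution P(i) = i/8.
P(4) = 4/8 = 1/2 ≈ 0.500.

0.500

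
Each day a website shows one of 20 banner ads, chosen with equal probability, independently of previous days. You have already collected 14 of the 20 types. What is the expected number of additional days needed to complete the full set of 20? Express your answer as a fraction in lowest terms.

49

Starting from 14 distinct types, each trial gives a new one with probability (20−i)/20 when i types are held, so the wait for the next new type is 20/(20−i).
E = 20/6 + 20/5 + 20/4 + 20/3 + 20/2 + 20/1 = 49.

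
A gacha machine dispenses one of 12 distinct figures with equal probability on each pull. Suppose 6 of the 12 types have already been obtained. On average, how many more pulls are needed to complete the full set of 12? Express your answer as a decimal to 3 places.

29.400

Starting from 6 distinct types, each trial gives a new one with probability (12−i)/12 when i types are held, so the wait for the next new type is 12/(12−i).
E = 12/6 + 12/5 + 12/4 + 12/3 + 12/2 + 12/1 = 147/5 ≈ 29.400.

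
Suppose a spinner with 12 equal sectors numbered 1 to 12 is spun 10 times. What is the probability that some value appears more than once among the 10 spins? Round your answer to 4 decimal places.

0.9961

P(all 10 different) = 12/12 · 11/12 · ··· · 3/12 ≈ 0.0039.
P(at least two equal) = 1 − 0.0039 = 0.9961.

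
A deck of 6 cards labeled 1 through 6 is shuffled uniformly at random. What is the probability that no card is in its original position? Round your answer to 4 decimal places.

0.3681

This is the derangement probability: permutations of 6 with no fixed point.
D(6) = 6! · (1 − 1/1! + 1/2! − ··· + (−1)^6/6!) = 265.
P = 265/720 = 53/144 ≈ 0.3681.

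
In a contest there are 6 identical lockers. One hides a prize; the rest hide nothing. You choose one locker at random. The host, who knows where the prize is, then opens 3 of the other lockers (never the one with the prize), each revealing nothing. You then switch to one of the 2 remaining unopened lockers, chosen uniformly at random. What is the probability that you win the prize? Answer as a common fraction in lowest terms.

5/12

Your original locker holds the prize with probability 1/6, so the other 5 collectively hold it with probability 5/6.
The host can always find 3 empty lockers to open, so the reveals don't change that 5/6; it is now spread over the 2 remaining unopened lockers.
P(win by switching) = (5/6) · (1/2) = 5/12.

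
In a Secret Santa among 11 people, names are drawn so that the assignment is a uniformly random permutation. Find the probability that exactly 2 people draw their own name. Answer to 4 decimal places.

Choose which 2 of the 11 are fixed: C(11,2) = 55 ways.
The remaining 9 must have no fixed point: D(9) = 133496.
P = 55·133496/39916800 = 16687/90720 ≈ 0.1839.

0.1839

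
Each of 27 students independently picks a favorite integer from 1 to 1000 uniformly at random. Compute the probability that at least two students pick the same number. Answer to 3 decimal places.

0.298

It's easier to compute the probability that all 27 are distinct.
P(all distinct) = 1000/1000 · 999/1000 · ··· · 974/1000 ≈ 0.702.
So the probability of at least one match is 1 − 0.702 = 0.298.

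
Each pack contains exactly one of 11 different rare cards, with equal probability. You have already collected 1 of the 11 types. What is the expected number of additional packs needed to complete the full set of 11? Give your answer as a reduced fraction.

81191/2520

Starting from 1 distinct type, each trial gives a new one with probability (11−i)/11 when i types are held, so the wait for the next new type is 11/(11−i).
E = 11/10 + 11/9 + 11/8 + 11/7 + 11/6 + 11/5 + 11/4 + 11/3 + 11/2 + 11/1 = 81191/2520.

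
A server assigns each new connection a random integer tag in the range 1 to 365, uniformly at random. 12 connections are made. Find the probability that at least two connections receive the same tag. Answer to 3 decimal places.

0.167

It's easier to compute the probability that all 12 are distinct.
P(all distinct) = 365/365 · 364/365 · ··· · 354/365 ≈ 0.833.
So the probability of at least one match is 1 − 0.833 = 0.167.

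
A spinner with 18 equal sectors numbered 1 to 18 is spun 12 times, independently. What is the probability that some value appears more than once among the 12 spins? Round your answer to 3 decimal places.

P(all 12 different) = 18/18 · 17/18 · ··· · 7/18 ≈ 0.008.
P(at least two equal) = 1 − 0.008 = 0.992.

0.992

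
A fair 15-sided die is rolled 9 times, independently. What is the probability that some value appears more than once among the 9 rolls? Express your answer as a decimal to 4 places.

P(all 9 different) = 15/15 · 14/15 · ··· · 7/15 ≈ 0.0472.
P(at least two equal) = 1 − 0.0472 = 0.9528.

0.9528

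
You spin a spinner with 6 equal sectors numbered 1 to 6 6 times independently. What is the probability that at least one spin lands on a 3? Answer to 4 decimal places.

0.6651

P(no spin lands on a 3) = (5/6)^6 ≈ 0.3349.
P(at least one) = 1 − 0.3349 = 0.6651.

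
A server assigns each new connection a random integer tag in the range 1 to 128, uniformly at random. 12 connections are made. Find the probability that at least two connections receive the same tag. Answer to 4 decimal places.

It's easier to compute the probability that all 12 are distinct.
P(all distinct) = 128/128 · 127/128 · ··· · 117/128 ≈ 0.5875.
So the probability of at least one match is 1 − 0.5875 = 0.4125.

0.4125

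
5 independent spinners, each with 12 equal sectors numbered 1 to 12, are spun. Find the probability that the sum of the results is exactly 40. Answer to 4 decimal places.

There are 12^5 = 248832 equally likely outcomes.
The number of ordered 5-tuples from {1,…,12} summing to 40 is 8151.
P(sum = 40) = 8151/248832 = 2717/82944 ≈ 0.0328.

0.0328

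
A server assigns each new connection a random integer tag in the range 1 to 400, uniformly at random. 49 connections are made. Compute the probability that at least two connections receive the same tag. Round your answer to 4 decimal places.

It's easier to compute the probability that all 49 are distinct.
P(all distinct) = 400/400 · 399/400 · ··· · 352/400 ≈ 0.0466.
So the probability of at least one match is 1 − 0.0466 = 0.9534.

0.9534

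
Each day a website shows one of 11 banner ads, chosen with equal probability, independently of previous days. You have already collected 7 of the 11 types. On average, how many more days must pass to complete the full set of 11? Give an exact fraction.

Starting from 7 distinct types, each trial gives a new one with probability (11−i)/11 when i types are held, so the wait for the next new type is 11/(11−i).
E = 11/4 + 11/3 + 11/2 + 11/1 = 275/12.

275/12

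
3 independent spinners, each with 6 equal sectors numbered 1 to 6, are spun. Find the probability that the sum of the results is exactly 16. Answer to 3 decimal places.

There are 6^3 = 216 equally likely outcomes.
The number of ordered 3-tuples from {1,…,6} summing to 16 is 6.
P(sum = 16) = 6/216 = 1/36 ≈ 0.028.

0.028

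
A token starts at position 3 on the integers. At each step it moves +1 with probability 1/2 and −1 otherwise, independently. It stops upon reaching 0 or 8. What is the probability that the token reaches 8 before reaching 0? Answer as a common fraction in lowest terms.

3/8

With a fair step, P(i) = ½P(i−1) + ½P(i+1) with P(0)=0, P(8)=1 has the linear solution P(i) = i/8.
P(3) = 3/8.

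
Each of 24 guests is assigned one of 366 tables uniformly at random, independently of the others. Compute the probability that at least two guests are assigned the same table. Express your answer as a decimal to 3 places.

0.537

It's easier to compute the probability that all 24 are distinct.
P(all distinct) = 366/366 · 365/366 · ··· · 343/366 ≈ 0.463.
So the probability of at least one match is 1 − 0.463 = 0.537.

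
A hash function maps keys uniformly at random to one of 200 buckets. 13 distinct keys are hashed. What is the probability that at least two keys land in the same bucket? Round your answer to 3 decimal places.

0.329

It's easier to compute the probability that all 13 are distinct.
P(all distinct) = 200/200 · 199/200 · ··· · 188/200 ≈ 0.671.
So the probability of at least one match is 1 − 0.671 = 0.329.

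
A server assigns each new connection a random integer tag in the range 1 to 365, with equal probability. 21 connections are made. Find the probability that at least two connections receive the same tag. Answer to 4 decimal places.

0.4437

It's easier to compute the probability that all 21 are distinct.
P(all distinct) = 365/365 · 364/365 · ··· · 345/365 ≈ 0.5563.
So the probability of at least one match is 1 − 0.5563 = 0.4437.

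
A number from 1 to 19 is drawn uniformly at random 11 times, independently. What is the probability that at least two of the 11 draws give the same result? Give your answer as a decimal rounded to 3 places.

P(all 11 different) = 19/19 · 18/19 · ··· · 9/19 ≈ 0.026.
P(at least two equal) = 1 − 0.026 = 0.974.

0.974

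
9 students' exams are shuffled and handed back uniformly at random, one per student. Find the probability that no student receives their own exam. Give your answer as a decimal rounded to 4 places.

This is the derangement probability: permutations of 9 with no fixed point.
D(9) = 9! · (1 − 1/1! + 1/2! − ··· + (−1)^9/9!) = 133496.
P = 133496/362880 = 16687/45360 ≈ 0.3679.

0.3679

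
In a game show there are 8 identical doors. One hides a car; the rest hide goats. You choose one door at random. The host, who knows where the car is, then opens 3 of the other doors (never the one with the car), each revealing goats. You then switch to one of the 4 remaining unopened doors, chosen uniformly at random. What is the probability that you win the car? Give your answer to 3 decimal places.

Your original door holds the car with probability 1/8, so the other 7 collectively hold it with probability 7/8.
The host can always find 3 empty doors to open, so the reveals don't change that 7/8; it is now spread over the 4 remaining unopened doors.
P(win by switching) = (7/8) · (1/4) = 7/32 ≈ 0.219.

0.219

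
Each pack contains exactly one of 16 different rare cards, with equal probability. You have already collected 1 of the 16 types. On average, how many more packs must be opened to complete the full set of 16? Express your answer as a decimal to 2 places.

53.09

Starting from 1 distinct type, each trial gives a new one with probability (16−i)/16 when i types are held, so the wait for the next new type is 16/(16−i).
E = 16/15 + 16/14 + 16/13 + 16/12 + 16/11 + 16/10 + 16/9 + 16/8 + 16/7 + 16/6 + 16/5 + 16/4 + 16/3 + 16/2 + 16/1 = 2391514/45045 ≈ 53.09.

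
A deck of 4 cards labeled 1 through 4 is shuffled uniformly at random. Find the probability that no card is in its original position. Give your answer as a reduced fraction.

3/8

This is the derangement probability: permutations of 4 with no fixed point.
D(4) = 4! · (1 − 1/1! + 1/2! − ··· + (−1)^4/4!) = 9.
P = 9/24 = 3/8.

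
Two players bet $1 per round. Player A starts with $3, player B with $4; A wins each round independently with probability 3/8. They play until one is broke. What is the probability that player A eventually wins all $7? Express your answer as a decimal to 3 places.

Let r = q/p = (5/8)/(3/8) = 5/3. The recurrence P(i) = p·P(i+1) + q·P(i−1) with P(0)=0, P(7)=1 gives P(i) = (1 − r^i)/(1 − r^7).
P(3) = (1 − (5/3)^3) / (1 − (5/3)^7) = 3969/37969 ≈ 0.105.

0.105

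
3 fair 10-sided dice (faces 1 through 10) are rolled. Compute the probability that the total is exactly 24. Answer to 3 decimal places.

0.028

There are 10^3 = 1000 equally likely outcomes.
The number of ordered 3-tuples from {1,…,10} summing to 24 is 28.
P(sum = 24) = 28/1000 = 7/250 ≈ 0.028.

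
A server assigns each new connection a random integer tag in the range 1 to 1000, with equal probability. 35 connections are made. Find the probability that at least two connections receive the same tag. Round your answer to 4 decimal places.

0.4523

It's easier to compute the probability that all 35 are distinct.
P(all distinct) = 1000/1000 · 999/1000 · ··· · 966/1000 ≈ 0.5477.
So the probability of at least one match is 1 − 0.5477 = 0.4523.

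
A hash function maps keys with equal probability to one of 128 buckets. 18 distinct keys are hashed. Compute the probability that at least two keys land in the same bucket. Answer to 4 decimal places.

0.7146

It's easier to compute the probability that all 18 are distinct.
P(all distinct) = 128/128 · 127/128 · ··· · 111/128 ≈ 0.2854.
So the probability of at least one match is 1 − 0.2854 = 0.7146.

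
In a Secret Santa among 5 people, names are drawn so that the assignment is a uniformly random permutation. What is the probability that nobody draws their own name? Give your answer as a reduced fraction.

This is the derangement probability: permutations of 5 with no fixed point.
D(5) = 5! · (1 − 1/1! + 1/2! − ··· + (−1)^5/5!) = 44.
P = 44/120 = 11/30.

11/30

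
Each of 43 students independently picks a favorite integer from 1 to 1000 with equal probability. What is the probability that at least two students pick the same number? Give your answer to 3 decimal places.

0.600

It's easier to compute the probability that all 43 are distinct.
P(all distinct) = 1000/1000 · 999/1000 · ··· · 958/1000 ≈ 0.400.
So the probability of at least one match is 1 − 0.400 = 0.600.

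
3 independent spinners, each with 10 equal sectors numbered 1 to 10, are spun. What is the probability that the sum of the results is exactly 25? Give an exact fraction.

21/1000

There are 10^3 = 1000 equally likely outcomes.
The number of ordered 3-tuples from {1,…,10} summing to 25 is 21.
P(sum = 25) = 21/1000.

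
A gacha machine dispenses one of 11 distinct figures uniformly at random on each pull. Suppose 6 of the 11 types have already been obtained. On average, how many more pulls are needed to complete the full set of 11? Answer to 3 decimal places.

25.117

Starting from 6 distinct types, each trial gives a new one with probability (11−i)/11 when i types are held, so the wait for the next new type is 11/(11−i).
E = 11/5 + 11/4 + 11/3 + 11/2 + 11/1 = 1507/60 ≈ 25.117.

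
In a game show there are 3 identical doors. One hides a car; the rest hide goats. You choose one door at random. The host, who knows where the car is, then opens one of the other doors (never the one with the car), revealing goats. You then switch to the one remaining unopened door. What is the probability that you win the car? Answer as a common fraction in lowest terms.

Your original door holds the car with probability 1/3, so the other 2 collectively hold it with probability 2/3.
The host can always find an empty door to open, so this doesn't change that 2/3; it is now spread over the 1 remaining unopened door.
P(win by switching) = (2/3) · (1/1) = 2/3.

2/3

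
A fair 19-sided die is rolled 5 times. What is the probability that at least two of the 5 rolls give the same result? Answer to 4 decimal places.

0.4365

P(all 5 different) = 19/19 · 18/19 · ··· · 15/19 ≈ 0.5635.
P(at least two equal) = 1 − 0.5635 = 0.4365.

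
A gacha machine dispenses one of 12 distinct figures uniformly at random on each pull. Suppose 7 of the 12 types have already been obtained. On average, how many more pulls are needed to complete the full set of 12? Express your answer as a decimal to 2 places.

Starting from 7 distinct types, each trial gives a new one with probability (12−i)/12 when i types are held, so the wait for the next new type is 12/(12−i).
E = 12/5 + 12/4 + 12/3 + 12/2 + 12/1 = 137/5 ≈ 27.40.

27.40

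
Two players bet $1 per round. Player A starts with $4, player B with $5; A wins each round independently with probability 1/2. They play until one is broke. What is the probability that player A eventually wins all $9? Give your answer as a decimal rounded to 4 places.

0.4444

With a fair step, P(i) = ½P(i−1) + ½P(i+1) with P(0)=0, P(9)=1 has the linear solution P(i) = i/9.
P(4) = 4/9 ≈ 0.4444.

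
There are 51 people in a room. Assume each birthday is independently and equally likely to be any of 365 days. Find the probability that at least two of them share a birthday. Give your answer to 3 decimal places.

0.974

It's easier to compute the probability that all 51 are distinct.
P(all distinct) = 365/365 · 364/365 · ··· · 315/365 ≈ 0.026.
So the probability of at least one match is 1 − 0.026 = 0.974.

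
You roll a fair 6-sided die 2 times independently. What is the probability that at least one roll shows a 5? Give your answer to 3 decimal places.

P(no roll shows a 5) = (5/6)^2 ≈ 0.694.
P(at least one) = 1 − 0.694 = 0.306.

0.306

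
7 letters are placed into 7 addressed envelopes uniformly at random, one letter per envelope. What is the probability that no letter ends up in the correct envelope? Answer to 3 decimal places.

This is the derangement probability: permutations of 7 with no fixed point.
D(7) = 7! · (1 − 1/1! + 1/2! − ··· + (−1)^7/7!) = 1854.
P = 1854/5040 = 103/280 ≈ 0.368.

0.368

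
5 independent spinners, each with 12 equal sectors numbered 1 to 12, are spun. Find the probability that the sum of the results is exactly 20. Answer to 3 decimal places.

0.015

There are 12^5 = 248832 equally likely outcomes.
The number of ordered 5-tuples from {1,…,12} summing to 20 is 3701.
P(sum = 20) = 3701/248832 ≈ 0.015.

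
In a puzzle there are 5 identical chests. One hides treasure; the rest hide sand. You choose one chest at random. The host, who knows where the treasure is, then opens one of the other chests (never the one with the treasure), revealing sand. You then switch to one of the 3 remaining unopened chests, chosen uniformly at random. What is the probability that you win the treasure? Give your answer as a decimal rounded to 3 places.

Your original chest holds the treasure with probability 1/5, so the other 4 collectively hold it with probability 4/5.
The host can always find an empty chest to open, so this doesn't change that 4/5; it is now spread over the 3 remaining unopened chests.
P(win by switching) = (4/5) · (1/3) = 4/15 ≈ 0.267.

0.267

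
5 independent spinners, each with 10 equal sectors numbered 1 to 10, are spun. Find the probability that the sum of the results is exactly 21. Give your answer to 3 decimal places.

0.038

There are 10^5 = 100000 equally likely outcomes.
The number of ordered 5-tuples from {1,…,10} summing to 21 is 3795.
P(sum = 21) = 3795/100000 = 759/20000 ≈ 0.038.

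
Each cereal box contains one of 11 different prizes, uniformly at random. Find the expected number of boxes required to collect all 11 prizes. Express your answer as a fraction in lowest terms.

83711/2520

After i distinct types are collected, each trial gives a new one with probability (11−i)/11, so the expected wait for the next new type is 11/(11−i).
E = 11/11 + 11/10 + 11/9 + 11/8 + 11/7 + 11/6 + 11/5 + 11/4 + 11/3 + 11/2 + 11/1 = 83711/2520.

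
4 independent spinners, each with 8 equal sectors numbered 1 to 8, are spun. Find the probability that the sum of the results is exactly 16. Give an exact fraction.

There are 8^4 = 4096 equally likely outcomes.
The number of ordered 4-tuples from {1,…,8} summing to 16 is 315.
P(sum = 16) = 315/4096.

315/4096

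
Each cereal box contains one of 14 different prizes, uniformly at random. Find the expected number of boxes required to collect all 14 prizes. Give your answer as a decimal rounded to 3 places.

45.522

After i distinct types are collected, each trial gives a new one with probability (14−i)/14, so the expected wait for the next new type is 14/(14−i).
E = 14/14 + 14/13 + 14/12 + 14/11 + 14/10 + 14/9 + 14/8 + 14/7 + 14/6 + 14/5 + 14/4 + 14/3 + 14/2 + 14/1 = 1171733/25740 ≈ 45.522.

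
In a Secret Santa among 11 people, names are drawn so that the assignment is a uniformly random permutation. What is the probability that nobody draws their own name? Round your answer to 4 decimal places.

This is the derangement probability: permutations of 11 with no fixed point.
D(11) = 11! · (1 − 1/1! + 1/2! − ··· + (−1)^11/11!) = 14684570.
P = 14684570/39916800 = 1468457/3991680 ≈ 0.3679.

0.3679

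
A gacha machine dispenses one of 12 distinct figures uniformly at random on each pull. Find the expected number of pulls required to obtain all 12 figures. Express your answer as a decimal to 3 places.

37.239

After i distinct types are collected, each trial gives a new one with probability (12−i)/12, so the expected wait for the next new type is 12/(12−i).
E = 12/12 + 12/11 + 12/10 + 12/9 + 12/8 + 12/7 + 12/6 + 12/5 + 12/4 + 12/3 + 12/2 + 12/1 = 86021/2310 ≈ 37.239.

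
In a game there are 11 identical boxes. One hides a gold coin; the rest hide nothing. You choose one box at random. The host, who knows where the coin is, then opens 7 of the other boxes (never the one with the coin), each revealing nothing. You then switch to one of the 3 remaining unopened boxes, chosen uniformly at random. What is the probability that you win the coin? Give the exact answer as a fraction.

Your original box holds the coin with probability 1/11, so the other 10 collectively hold it with probability 10/11.
The host can always find 7 empty boxes to open, so the reveals don't change that 10/11; it is now spread over the 3 remaining unopened boxes.
P(win by switching) = (10/11) · (1/3) = 10/33.

10/33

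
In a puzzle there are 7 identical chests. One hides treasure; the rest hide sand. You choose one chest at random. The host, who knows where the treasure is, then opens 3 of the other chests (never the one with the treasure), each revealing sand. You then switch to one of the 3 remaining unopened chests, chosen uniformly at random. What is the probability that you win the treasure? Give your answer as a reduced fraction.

2/7

Your original chest holds the treasure with probability 1/7, so the other 6 collectively hold it with probability 6/7.
The host can always find 3 empty chests to open, so the reveals don't change that 6/7; it is now spread over the 3 remaining unopened chests.
P(win by switching) = (6/7) · (1/3) = 2/7.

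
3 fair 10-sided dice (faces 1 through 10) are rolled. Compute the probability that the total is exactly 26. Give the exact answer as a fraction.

3/200

There are 10^3 = 1000 equally likely outcomes.
The number of ordered 3-tuples from {1,…,10} summing to 26 is 15.
P(sum = 26) = 15/1000 = 3/200.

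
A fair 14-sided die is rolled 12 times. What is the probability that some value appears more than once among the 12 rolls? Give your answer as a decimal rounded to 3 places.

0.999

P(all 12 different) = 14/14 · 13/14 · ··· · 3/14 ≈ 0.001.
P(at least two equal) = 1 − 0.001 = 0.999.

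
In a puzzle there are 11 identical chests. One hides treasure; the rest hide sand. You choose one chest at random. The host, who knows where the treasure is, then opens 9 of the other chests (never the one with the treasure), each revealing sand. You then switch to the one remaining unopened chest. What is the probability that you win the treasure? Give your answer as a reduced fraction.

Your original chest holds the treasure with probability 1/11, so the other 10 collectively hold it with probability 10/11.
The host can always find 9 empty chests to open, so the reveals don't change that 10/11; it is now spread over the 1 remaining unopened chest.
P(win by switching) = (10/11) · (1/1) = 10/11.

10/11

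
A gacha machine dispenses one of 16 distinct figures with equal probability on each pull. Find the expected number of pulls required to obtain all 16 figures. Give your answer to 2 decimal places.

54.09

After i distinct types are collected, each trial gives a new one with probability (16−i)/16, so the expected wait for the next new type is 16/(16−i).
E = 16/16 + 16/15 + 16/14 + 16/13 + 16/12 + 16/11 + 16/10 + 16/9 + 16/8 + 16/7 + 16/6 + 16/5 + 16/4 + 16/3 + 16/2 + 16/1 = 2436559/45045 ≈ 54.09.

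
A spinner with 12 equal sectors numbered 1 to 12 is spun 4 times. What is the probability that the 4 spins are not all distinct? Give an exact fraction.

P(all 4 different) = 12/12 · 11/12 · ··· · 9/12 = 55/96.
P(at least two equal) = 1 − 55/96 = 41/96.

41/96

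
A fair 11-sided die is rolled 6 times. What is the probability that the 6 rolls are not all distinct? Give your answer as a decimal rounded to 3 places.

P(all 6 different) = 11/11 · 10/11 · ··· · 6/11 ≈ 0.188.
P(at least two equal) = 1 − 0.188 = 0.812.

0.812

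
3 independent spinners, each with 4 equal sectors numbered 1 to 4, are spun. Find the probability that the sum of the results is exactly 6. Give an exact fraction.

There are 4^3 = 64 equally likely outcomes.
The number of ordered 3-tuples from {1,…,4} summing to 6 is 10.
P(sum = 6) = 10/64 = 5/32.

5/32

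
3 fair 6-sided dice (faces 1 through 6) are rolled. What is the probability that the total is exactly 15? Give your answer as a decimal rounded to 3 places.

There are 6^3 = 216 equally likely outcomes.
The number of ordered 3-tuples from {1,…,6} summing to 15 is 10.
P(sum = 15) = 10/216 = 5/108 ≈ 0.046.

0.046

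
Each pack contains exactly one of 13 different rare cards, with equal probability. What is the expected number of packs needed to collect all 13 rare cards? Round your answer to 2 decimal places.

After i distinct types are collected, each trial gives a new one with probability (13−i)/13, so the expected wait for the next new type is 13/(13−i).
E = 13/13 + 13/12 + 13/11 + 13/10 + 13/9 + 13/8 + 13/7 + 13/6 + 13/5 + 13/4 + 13/3 + 13/2 + 13/1 = 1145993/27720 ≈ 41.34.

41.34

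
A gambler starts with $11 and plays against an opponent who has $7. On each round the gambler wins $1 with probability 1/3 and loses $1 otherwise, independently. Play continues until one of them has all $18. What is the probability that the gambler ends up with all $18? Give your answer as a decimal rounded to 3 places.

Let r = q/p = (2/3)/(1/3) = 2. The recurrence P(i) = p·P(i+1) + q·P(i−1) with P(0)=0, P(18)=1 gives P(i) = (1 − r^i)/(1 − r^18).
P(11) = (1 − (2)^11) / (1 − (2)^18) = 2047/262143 ≈ 0.008.

0.008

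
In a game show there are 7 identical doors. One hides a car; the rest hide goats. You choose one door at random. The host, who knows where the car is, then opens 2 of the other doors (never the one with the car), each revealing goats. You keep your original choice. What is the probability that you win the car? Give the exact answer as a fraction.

1/7

The host can always open 2 empty doors regardless of your choice, so the reveals give no information about your original door.
P(win by staying) = 1/7.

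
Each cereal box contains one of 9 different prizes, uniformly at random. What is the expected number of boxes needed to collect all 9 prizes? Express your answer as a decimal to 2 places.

25.46

After i distinct types are collected, each trial gives a new one with probability (9−i)/9, so the expected wait for the next new type is 9/(9−i).
E = 9/9 + 9/8 + 9/7 + 9/6 + 9/5 + 9/4 + 9/3 + 9/2 + 9/1 = 7129/280 ≈ 25.46.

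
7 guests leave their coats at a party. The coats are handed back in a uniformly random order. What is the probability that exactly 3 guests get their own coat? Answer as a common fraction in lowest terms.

1/16

Choose which 3 of the 7 are fixed: C(7,3) = 35 ways.
The remaining 4 must have no fixed point: D(4) = 9.
P = 35·9/5040 = 1/16.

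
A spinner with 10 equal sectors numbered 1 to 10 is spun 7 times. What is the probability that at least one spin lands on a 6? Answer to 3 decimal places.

P(no spin lands on a 6) = (9/10)^7 ≈ 0.478.
P(at least one) = 1 − 0.478 = 0.522.

0.522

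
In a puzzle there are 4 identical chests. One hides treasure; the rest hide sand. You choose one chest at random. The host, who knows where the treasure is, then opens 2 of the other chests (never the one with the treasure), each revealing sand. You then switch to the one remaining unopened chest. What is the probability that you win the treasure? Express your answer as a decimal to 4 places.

Your original chest holds the treasure with probability 1/4, so the other 3 collectively hold it with probability 3/4.
The host can always find 2 empty chests to open, so the reveals don't change that 3/4; it is now spread over the 1 remaining unopened chest.
P(win by switching) = (3/4) · (1/1) = 3/4 ≈ 0.7500.

0.7500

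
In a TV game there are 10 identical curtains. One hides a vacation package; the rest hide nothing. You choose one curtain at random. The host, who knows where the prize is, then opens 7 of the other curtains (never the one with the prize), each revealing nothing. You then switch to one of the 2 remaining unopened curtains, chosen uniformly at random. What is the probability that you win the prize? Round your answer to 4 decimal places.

0.4500

Your original curtain holds the prize with probability 1/10, so the other 9 collectively hold it with probability 9/10.
The host can always find 7 empty curtains to open, so the reveals don't change that 9/10; it is now spread over the 2 remaining unopened curtains.
P(win by switching) = (9/10) · (1/2) = 9/20 ≈ 0.4500.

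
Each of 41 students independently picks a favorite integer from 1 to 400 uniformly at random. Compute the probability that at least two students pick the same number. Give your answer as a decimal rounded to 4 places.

0.8803

It's easier to compute the probability that all 41 are distinct.
P(all distinct) = 400/400 · 399/400 · ··· · 360/400 ≈ 0.1197.
So the probability of at least one match is 1 − 0.1197 = 0.8803.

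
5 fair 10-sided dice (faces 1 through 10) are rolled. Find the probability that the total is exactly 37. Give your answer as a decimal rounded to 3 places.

0.022

There are 10^5 = 100000 equally likely outcomes.
The number of ordered 5-tuples from {1,…,10} summing to 37 is 2205.
P(sum = 37) = 2205/100000 = 441/20000 ≈ 0.022.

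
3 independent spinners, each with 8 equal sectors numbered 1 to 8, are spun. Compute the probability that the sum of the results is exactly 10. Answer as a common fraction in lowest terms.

There are 8^3 = 512 equally likely outcomes.
The number of ordered 3-tuples from {1,…,8} summing to 10 is 36.
P(sum = 10) = 36/512 = 9/128.

9/128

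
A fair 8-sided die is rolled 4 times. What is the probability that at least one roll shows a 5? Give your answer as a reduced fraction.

1695/4096

P(no roll shows a 5) = (7/8)^4 = 2401/4096.
P(at least one) = 1 − 2401/4096 = 1695/4096.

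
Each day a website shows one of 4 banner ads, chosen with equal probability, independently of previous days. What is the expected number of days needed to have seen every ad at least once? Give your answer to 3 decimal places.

After i distinct types are collected, each trial gives a new one with probability (4−i)/4, so the expected wait for the next new type is 4/(4−i).
E = 4/4 + 4/3 + 4/2 + 4/1 = 25/3 ≈ 8.333.

8.333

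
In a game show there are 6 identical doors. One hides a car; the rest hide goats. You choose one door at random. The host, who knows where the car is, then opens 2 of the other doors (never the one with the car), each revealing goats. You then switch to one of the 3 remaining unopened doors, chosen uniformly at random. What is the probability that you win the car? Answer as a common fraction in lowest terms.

Your original door holds the car with probability 1/6, so the other 5 collectively hold it with probability 5/6.
The host can always find 2 empty doors to open, so the reveals don't change that 5/6; it is now spread over the 3 remaining unopened doors.
P(win by switching) = (5/6) · (1/3) = 5/18.

5/18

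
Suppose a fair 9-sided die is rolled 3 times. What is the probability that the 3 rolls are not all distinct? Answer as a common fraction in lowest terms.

25/81

P(all 3 different) = 9/9 · 8/9 · ··· · 7/9 = 56/81.
P(at least two equal) = 1 − 56/81 = 25/81.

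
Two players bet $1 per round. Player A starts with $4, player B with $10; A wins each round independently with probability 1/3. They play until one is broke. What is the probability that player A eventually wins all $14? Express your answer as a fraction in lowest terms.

5/5461

Let r = q/p = (2/3)/(1/3) = 2. The recurrence P(i) = p·P(i+1) + q·P(i−1) with P(0)=0, P(14)=1 gives P(i) = (1 − r^i)/(1 − r^14).
P(4) = (1 − (2)^4) / (1 − (2)^14) = 5/5461.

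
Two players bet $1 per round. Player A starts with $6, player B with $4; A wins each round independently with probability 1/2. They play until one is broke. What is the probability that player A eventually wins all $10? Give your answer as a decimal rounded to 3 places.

0.600

With a fair step, P(i) = ½P(i−1) + ½P(i+1) with P(0)=0, P(10)=1 has the linear solution P(i) = i/10.
P(6) = 6/10 = 3/5 ≈ 0.600.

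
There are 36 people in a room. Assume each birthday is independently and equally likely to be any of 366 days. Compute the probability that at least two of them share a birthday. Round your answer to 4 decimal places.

0.8313

It's easier to compute the probability that all 36 are distinct.
P(all distinct) = 366/366 · 365/366 · ··· · 331/366 ≈ 0.1687.
So the probability of at least one match is 1 − 0.1687 = 0.8313.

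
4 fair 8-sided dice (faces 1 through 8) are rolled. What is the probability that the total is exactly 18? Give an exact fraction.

There are 8^4 = 4096 equally likely outcomes.
The number of ordered 4-tuples from {1,…,8} summing to 18 is 344.
P(sum = 18) = 344/4096 = 43/512.

43/512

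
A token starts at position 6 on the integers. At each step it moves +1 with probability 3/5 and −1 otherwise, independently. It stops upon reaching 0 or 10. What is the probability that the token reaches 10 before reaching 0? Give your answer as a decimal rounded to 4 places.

0.9283

Let r = q/p = (2/5)/(3/5) = 2/3. The recurrence P(i) = p·P(i+1) + q·P(i−1) with P(0)=0, P(10)=1 gives P(i) = (1 − r^i)/(1 − r^10).
P(6) = (1 − (2/3)^6) / (1 − (2/3)^10) = 10773/11605 ≈ 0.9283.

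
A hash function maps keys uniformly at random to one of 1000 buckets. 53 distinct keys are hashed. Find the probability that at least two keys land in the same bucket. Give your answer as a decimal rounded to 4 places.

0.7541

It's easier to compute the probability that all 53 are distinct.
P(all distinct) = 1000/1000 · 999/1000 · ··· · 948/1000 ≈ 0.2459.
So the probability of at least one match is 1 − 0.2459 = 0.7541.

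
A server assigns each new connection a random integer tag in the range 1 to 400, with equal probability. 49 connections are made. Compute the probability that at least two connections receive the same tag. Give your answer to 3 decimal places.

It's easier to compute the probability that all 49 are distinct.
P(all distinct) = 400/400 · 399/400 · ··· · 352/400 ≈ 0.047.
So the probability of at least one match is 1 − 0.047 = 0.953.

0.953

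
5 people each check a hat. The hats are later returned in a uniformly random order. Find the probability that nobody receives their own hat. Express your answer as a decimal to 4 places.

0.3667

This is the derangement probability: permutations of 5 with no fixed point.
D(5) = 5! · (1 − 1/1! + 1/2! − ··· + (−1)^5/5!) = 44.
P = 44/120 = 11/30 ≈ 0.3667.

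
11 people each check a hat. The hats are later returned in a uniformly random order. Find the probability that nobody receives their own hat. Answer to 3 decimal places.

This is the derangement probability: permutations of 11 with no fixed point.
D(11) = 11! · (1 − 1/1! + 1/2! − ··· + (−1)^11/11!) = 14684570.
P = 14684570/39916800 = 1468457/3991680 ≈ 0.368.

0.368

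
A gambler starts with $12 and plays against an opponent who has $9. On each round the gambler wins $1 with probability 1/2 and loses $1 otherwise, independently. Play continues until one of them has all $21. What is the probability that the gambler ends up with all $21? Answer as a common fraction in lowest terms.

4/7

With a fair step, P(i) = ½P(i−1) + ½P(i+1) with P(0)=0, P(21)=1 has the linear solution P(i) = i/21.
P(12) = 12/21 = 4/7.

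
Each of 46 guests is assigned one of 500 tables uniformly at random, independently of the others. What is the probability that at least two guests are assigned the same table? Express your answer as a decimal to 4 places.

It's easier to compute the probability that all 46 are distinct.
P(all distinct) = 500/500 · 499/500 · ··· · 455/500 ≈ 0.1181.
So the probability of at least one match is 1 − 0.1181 = 0.8819.

0.8819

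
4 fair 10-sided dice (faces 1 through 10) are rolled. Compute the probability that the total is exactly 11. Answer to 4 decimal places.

There are 10^4 = 10000 equally likely outcomes.
The number of ordered 4-tuples from {1,…,10} summing to 11 is 120.
P(sum = 11) = 120/10000 = 3/250 ≈ 0.0120.

0.0120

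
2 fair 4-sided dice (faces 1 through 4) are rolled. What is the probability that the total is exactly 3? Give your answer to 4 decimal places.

There are 4^2 = 16 equally likely outcomes.
The number of ordered 2-tuples from {1,…,4} summing to 3 is 2.
P(sum = 3) = 2/16 = 1/8 ≈ 0.1250.

0.1250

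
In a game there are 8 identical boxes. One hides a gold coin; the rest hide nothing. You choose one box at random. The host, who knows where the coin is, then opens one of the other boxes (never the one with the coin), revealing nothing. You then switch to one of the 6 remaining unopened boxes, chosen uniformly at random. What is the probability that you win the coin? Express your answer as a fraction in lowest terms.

7/48

Your original box holds the coin with probability 1/8, so the other 7 collectively hold it with probability 7/8.
The host can always find an empty box to open, so this doesn't change that 7/8; it is now spread over the 6 remaining unopened boxes.
P(win by switching) = (7/8) · (1/6) = 7/48.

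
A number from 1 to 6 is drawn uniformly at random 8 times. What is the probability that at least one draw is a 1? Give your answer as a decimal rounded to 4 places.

P(no draw is a 1) = (5/6)^8 ≈ 0.2326.
P(at least one) = 1 − 0.2326 = 0.7674.

0.7674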